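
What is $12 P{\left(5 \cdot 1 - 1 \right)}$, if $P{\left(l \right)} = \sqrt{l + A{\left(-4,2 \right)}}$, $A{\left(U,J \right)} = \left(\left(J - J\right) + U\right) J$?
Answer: $24 i \approx 24.0 i$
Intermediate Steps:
$A{\left(U,J \right)} = J U$ ($A{\left(U,J \right)} = \left(0 + U\right) J = U J = J U$)
$P{\left(l \right)} = \sqrt{-8 + l}$ ($P{\left(l \right)} = \sqrt{l + 2 \left(-4\right)} = \sqrt{l - 8} = \sqrt{-8 + l}$)
$12 P{\left(5 \cdot 1 - 1 \right)} = 12 \sqrt{-8 + \left(5 \cdot 1 - 1\right)} = 12 \sqrt{-8 + \left(5 - 1\right)} = 12 \sqrt{-8 + 4} = 12 \sqrt{-4} = 12 \cdot 2 i = 24 i$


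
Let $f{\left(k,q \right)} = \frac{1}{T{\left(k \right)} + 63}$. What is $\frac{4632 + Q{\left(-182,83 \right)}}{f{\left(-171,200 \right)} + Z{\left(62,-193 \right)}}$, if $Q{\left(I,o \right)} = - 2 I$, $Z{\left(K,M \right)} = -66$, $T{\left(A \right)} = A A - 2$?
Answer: $- \frac{146392792}{1933931} \approx -75.697$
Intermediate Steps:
$T{\left(A \right)} = -2 + A^{2}$ ($T{\left(A \right)} = A^{2} - 2 = -2 + A^{2}$)
$f{\left(k,q \right)} = \frac{1}{61 + k^{2}}$ ($f{\left(k,q \right)} = \frac{1}{\left(-2 + k^{2}\right) + 63} = \frac{1}{61 + k^{2}}$)
$\frac{4632 + Q{\left(-182,83 \right)}}{f{\left(-171,200 \right)} + Z{\left(62,-193 \right)}} = \frac{4632 - -364}{\frac{1}{61 + \left(-171\right)^{2}} - 66} = \frac{4632 + 364}{\frac{1}{61 + 29241} - 66} = \frac{4996}{\frac{1}{29302} - 66} = \frac{4996}{- \frac{1933931}{29302}} = 4996 \left(- \frac{29302}{1933931}\right) = - \frac{146392792}{1933931}$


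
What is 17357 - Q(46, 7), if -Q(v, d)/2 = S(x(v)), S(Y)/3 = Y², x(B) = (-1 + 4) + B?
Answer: 31763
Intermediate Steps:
x(B) = 3 + B
S(Y) = 3*Y²
Q(v, d) = -6*(3 + v)²
17357 - Q(46, 7) = 17357 - (-6)*(3 + 46)² = 17357 - (-6)*49² = 17357 - (-6)*2401 = 17357 - 1*(-14406) = 17357 + 14406 = 31763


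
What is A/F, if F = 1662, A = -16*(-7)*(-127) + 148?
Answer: -2346/277 ≈ -8.4693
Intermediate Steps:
A = -14076 (A = 112*(-127) + 148 = -14224 + 148 = -14076)
A/F = -14076/1662 = -14076*1/1662 = -2346/277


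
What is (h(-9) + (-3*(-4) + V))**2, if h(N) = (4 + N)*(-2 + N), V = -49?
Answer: 324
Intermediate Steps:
h(N) = (-2 + N)*(4 + N)
(h(-9) + (-3*(-4) + V))**2 = ((-8 + (-9)**2 + 2*(-9)) + (-3*(-4) - 49))**2 = ((-8 + 81 - 18) + (12 - 49))**2 = (55 - 37)**2 = 18**2 = 324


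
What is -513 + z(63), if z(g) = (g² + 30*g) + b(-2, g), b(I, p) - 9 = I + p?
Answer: 5416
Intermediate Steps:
b(I, p) = 9 + I + p (b(I, p) = 9 + (I + p) = 9 + I + p)
z(g) = 7 + g² + 31*g (z(g) = (g² + 30*g) + (9 - 2 + g) = (g² + 30*g) + (7 + g) = 7 + g² + 31*g)
-513 + z(63) = -513 + (7 + 63² + 31*63) = -513 + (7 + 3969 + 1953) = -513 + 5929 = 5416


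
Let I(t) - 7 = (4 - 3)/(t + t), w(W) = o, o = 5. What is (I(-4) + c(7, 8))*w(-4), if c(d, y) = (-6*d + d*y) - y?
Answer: 515/8 ≈ 64.375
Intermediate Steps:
w(W) = 5
I(t) = 7 + 1/(2*t) (I(t) = 7 + (4 - 3)/(t + t) = 7 + 1/(2*t))
c(d, y) = -y - 6*d + d*y
(I(-4) + c(7, 8))*w(-4) = ((7 + (½)/(-4)) + (-1*8 - 6*7 + 7*8))*5 = ((7 + (½)*(-¼)) + (-8 - 42 + 56))*5 = ((7 - ⅛) + 6)*5 = (55/8 + 6)*5 = (103/8)*5 = 515/8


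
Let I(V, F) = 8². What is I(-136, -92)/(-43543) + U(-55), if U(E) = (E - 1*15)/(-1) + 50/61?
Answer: 188101856/2656123 ≈ 70.818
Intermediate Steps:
I(V, F) = 64
U(E) = 965/61 - E (U(E) = (E - 15)*(-1) + 50*(1/61) = (-15 + E)*(-1) + 50/61 = (15 - E) + 50/61 = 965/61 - E)
I(-136, -92)/(-43543) + U(-55) = 64/(-43543) + (965/61 - 1*(-55)) = 64*(-1/43543) + (965/61 + 55) = -64/43543 + 4320/61 = 188101856/2656123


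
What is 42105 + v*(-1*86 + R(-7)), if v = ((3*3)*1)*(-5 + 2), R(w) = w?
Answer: 44616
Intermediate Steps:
v = -27 (v = (9*1)*(-3) = 9*(-3) = -27)
42105 + v*(-1*86 + R(-7)) = 42105 - 27*(-1*86 - 7) = 42105 - 27*(-86 - 7) = 42105 - 27*(-93) = 42105 + 2511 = 44616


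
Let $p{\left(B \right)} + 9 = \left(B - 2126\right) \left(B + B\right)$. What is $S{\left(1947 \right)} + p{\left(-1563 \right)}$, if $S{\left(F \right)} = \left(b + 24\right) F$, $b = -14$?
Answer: $11551275$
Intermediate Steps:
$S{\left(F \right)} = 10 F$ ($S{\left(F \right)} = \left(-14 + 24\right) F = 10 F$)
$p{\left(B \right)} = -9 + 2 B \left(-2126 + B\right)$ ($p{\left(B \right)} = -9 + \left(B - 2126\right) \left(B + B\right) = -9 + \left(-2126 + B\right) 2 B = -9 + 2 B \left(-2126 + B\right)$)
$S{\left(1947 \right)} + p{\left(-1563 \right)} = 10 \cdot 1947 - \left(-6645867 - 4885938\right) = 19470 + \left(-9 + 6645876 + 2 \cdot 2442969\right) = 19470 + \left(-9 + 6645876 + 4885938\right) = 19470 + 11531805 = 11551275$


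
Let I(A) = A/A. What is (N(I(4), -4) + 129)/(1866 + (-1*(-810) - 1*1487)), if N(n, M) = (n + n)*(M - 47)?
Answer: 27/1189 ≈ 0.022708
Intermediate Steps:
I(A) = 1
N(n, M) = 2*n*(-47 + M) (N(n, M) = (2*n)*(-47 + M) = 2*n*(-47 + M))
(N(I(4), -4) + 129)/(1866 + (-1*(-810) - 1*1487)) = (2*1*(-47 - 4) + 129)/(1866 + (-1*(-810) - 1*1487)) = (2*1*(-51) + 129)/(1866 + (810 - 1487)) = (-102 + 129)/(1866 - 677) = 27/1189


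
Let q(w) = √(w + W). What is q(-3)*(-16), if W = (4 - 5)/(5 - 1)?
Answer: -8*I*√13 ≈ -28.844*I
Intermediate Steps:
W = -¼ (W = -1/4 = -1*¼ = -¼ ≈ -0.25000)
q(w) = √(-¼ + w) (q(w) = √(w - ¼) = √(-¼ + w))
q(-3)*(-16) = (√(-1 + 4*(-3))/2)*(-16) = (√(-1 - 12)/2)*(-16) = (√(-13)/2)*(-16) = ((I*√13)/2)*(-16) = (I*√13/2)*(-16) = -8*I*√13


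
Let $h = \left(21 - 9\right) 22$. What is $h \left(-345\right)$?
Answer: $-91080$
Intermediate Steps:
$h = 264$ ($h = 12 \cdot 22 = 264$)
$h \left(-345\right) = 264 \left(-345\right) = -91080$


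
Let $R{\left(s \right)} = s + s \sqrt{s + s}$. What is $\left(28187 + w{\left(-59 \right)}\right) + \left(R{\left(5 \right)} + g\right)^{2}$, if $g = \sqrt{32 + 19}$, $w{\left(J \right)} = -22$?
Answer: $28165 + \left(5 + \sqrt{51} + 5 \sqrt{10}\right)^{2} \approx 28946.0$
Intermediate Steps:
$g = \sqrt{51} \approx 7.1414$
$R{\left(s \right)} = s + \sqrt{2} s^{\frac{3}{2}}$ ($R{\left(s \right)} = s + s \sqrt{2 s} = s + s \sqrt{2} \sqrt{s} = s + \sqrt{2} s^{\frac{3}{2}}$)
$\left(28187 + w{\left(-59 \right)}\right) + \left(R{\left(5 \right)} + g\right)^{2} = \left(28187 - 22\right) + \left(\left(5 + \sqrt{2} \cdot 5^{\frac{3}{2}}\right) + \sqrt{51}\right)^{2} = 28165 + \left(\left(5 + \sqrt{2} \cdot 5 \sqrt{5}\right) + \sqrt{51}\right)^{2} = 28165 + \left(\left(5 + 5 \sqrt{10}\right) + \sqrt{51}\right)^{2} = 28165 + \left(5 + \sqrt{51} + 5 \sqrt{10}\right)^{2}$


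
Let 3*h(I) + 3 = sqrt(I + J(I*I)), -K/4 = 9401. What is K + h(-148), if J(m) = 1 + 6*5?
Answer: -37605 + I*sqrt(13) ≈ -37605.0 + 3.6056*I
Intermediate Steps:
K = -37604 (K = -4*9401 = -37604)
J(m) = 31 (J(m) = 1 + 30 = 31)
h(I) = -1 + sqrt(31 + I)/3 (h(I) = -1 + sqrt(I + 31)/3 = -1 + sqrt(31 + I)/3)
K + h(-148) = -37604 + (-1 + sqrt(31 - 148)/3) = -37604 + (-1 + sqrt(-117)/3) = -37604 + (-1 + (3*I*sqrt(13))/3) = -37604 + (-1 + I*sqrt(13)) = -37605 + I*sqrt(13)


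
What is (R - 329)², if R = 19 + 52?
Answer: 66564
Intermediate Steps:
R = 71
(R - 329)² = (71 - 329)² = (-258)² = 66564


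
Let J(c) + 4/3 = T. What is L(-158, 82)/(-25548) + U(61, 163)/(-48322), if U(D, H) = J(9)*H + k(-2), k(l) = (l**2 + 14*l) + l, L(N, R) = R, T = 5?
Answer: -2320918/154316307 ≈ -0.015040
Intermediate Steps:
J(c) = 11/3 (J(c) = -4/3 + 5 = 11/3)
k(l) = l**2 + 15*l
U(D, H) = -26 + 11*H/3 (U(D, H) = 11*H/3 - 2*(15 - 2) = 11*H/3 - 2*13 = 11*H/3 - 26 = -26 + 11*H/3)
L(-158, 82)/(-25548) + U(61, 163)/(-48322) = 82/(-25548) + (-26 + (11/3)*163)/(-48322) = 82*(-1/25548) + (-26 + 1793/3)*(-1/48322) = -41/12774 + (1715/3)*(-1/48322) = -41/12774 - 1715/144966 = -2320918/154316307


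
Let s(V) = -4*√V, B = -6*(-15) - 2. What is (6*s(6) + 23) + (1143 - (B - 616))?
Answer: 1694 - 24*√6 ≈ 1635.2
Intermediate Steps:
B = 88 (B = 90 - 2 = 88)
(6*s(6) + 23) + (1143 - (B - 616)) = (6*(-4*√6) + 23) + (1143 - (88 - 616)) = (-24*√6 + 23) + (1143 - 1*(-528)) = (23 - 24*√6) + (1143 + 528) = (23 - 24*√6) + 1671 = 1694 - 24*√6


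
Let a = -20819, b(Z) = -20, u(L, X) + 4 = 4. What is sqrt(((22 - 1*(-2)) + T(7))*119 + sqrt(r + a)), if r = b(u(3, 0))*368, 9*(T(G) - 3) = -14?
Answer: sqrt(27251 + 27*I*sqrt(3131))/3 ≈ 55.047 + 1.5247*I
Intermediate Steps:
T(G) = 13/9 (T(G) = 3 + (1/9)*(-14) = 3 - 14/9 = 13/9)
u(L, X) = 0 (u(L, X) = -4 + 4 = 0)
r = -7360 (r = -20*368 = -7360)
sqrt(((22 - 1*(-2)) + T(7))*119 + sqrt(r + a)) = sqrt(((22 - 1*(-2)) + 13/9)*119 + sqrt(-7360 - 20819)) = sqrt(((22 + 2) + 13/9)*119 + sqrt(-28179)) = sqrt((24 + 13/9)*119 + 3*I*sqrt(3131)) = sqrt((229/9)*119 + 3*I*sqrt(3131)) = sqrt(27251/9 + 3*I*sqrt(3131))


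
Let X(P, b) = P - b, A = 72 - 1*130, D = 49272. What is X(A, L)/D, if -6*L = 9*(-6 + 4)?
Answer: -61/49272 ≈ -0.0012380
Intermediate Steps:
A = -58 (A = 72 - 130 = -58)
L = 3 (L = -3*(-6 + 4)/2 = -3*(-2)/2 = -⅙*(-18) = 3)
X(A, L)/D = (-58 - 1*3)/49272 = (-58 - 3)*(1/49272) = -61*1/49272 = -61/49272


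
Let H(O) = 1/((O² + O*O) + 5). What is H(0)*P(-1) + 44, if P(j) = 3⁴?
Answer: 301/5 ≈ 60.200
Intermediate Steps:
P(j) = 81
H(O) = 1/(5 + 2*O²) (H(O) = 1/((O² + O²) + 5) = 1/(2*O² + 5) = 1/(5 + 2*O²))
H(0)*P(-1) + 44 = 81/(5 + 2*0²) + 44 = 81/(5 + 2*0) + 44 = 81/(5 + 0) + 44 = 81/5 + 44 = 301/5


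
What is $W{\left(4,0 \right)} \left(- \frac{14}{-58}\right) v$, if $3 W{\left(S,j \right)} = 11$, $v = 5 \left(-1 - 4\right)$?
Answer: $- \frac{1925}{87} \approx -22.126$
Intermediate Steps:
$v = -25$ ($v = 5 \left(-5\right) = -25$)
$W{\left(S,j \right)} = \frac{11}{3}$ ($W{\left(S,j \right)} = \frac{1}{3} \cdot 11 = \frac{11}{3}$)
$W{\left(4,0 \right)} \left(- \frac{14}{-58}\right) v = \frac{11 \left(- \frac{14}{-58}\right)}{3} \left(-25\right) = \frac{11 \left(\left(-14\right) \left(- \frac{1}{58}\right)\right)}{3} \left(-25\right) = \frac{11}{3} \cdot \frac{7}{29} \left(-25\right) = \frac{77}{87} \left(-25\right) = - \frac{1925}{87}$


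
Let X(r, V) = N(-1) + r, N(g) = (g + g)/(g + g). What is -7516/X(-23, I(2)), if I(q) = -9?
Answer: 3758/11 ≈ 341.64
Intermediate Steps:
N(g) = 1 (N(g) = (2*g)/((2*g)) = (2*g)*(1/(2*g)) = 1)
X(r, V) = 1 + r
-7516/X(-23, I(2)) = -7516/(1 - 23) = -7516/(-22) = -7516*(-1/22) = 3758/11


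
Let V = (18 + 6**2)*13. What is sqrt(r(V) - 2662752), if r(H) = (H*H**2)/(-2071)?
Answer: 70*I*sqrt(2476961562)/2071 ≈ 1682.2*I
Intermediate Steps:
V = 702 (V = (18 + 36)*13 = 54*13 = 702)
r(H) = -H**3/2071 (r(H) = H**3*(-1/2071) = -H**3/2071)
sqrt(r(V) - 2662752) = sqrt(-1/2071*702**3 - 2662752) = sqrt(-1/2071*345948408 - 2662752) = sqrt(-345948408/2071 - 2662752) = sqrt(-5860507800/2071) = 70*I*sqrt(2476961562)/2071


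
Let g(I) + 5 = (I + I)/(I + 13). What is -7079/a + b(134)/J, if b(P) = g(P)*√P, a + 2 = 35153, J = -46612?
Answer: -7079/35151 + 467*√134/6851964 ≈ -0.20060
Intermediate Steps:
g(I) = -5 + 2*I/(13 + I) (g(I) = -5 + (I + I)/(I + 13) = -5 + (2*I)/(13 + I) = -5 + 2*I/(13 + I))
a = 35151 (a = -2 + 35153 = 35151)
b(P) = √P*(-65 - 3*P)/(13 + P) (b(P) = ((-65 - 3*P)/(13 + P))*√P = √P*(-65 - 3*P)/(13 + P))
-7079/a + b(134)/J = -7079/35151 + (√134*(-65 - 3*134)/(13 + 134))/(-46612) = -7079*1/35151 + (√134*(-65 - 402)/147)*(-1/46612) = -7079/35151 + (√134*(1/147)*(-467))*(-1/46612) = -7079/35151 - 467*√134/147*(-1/46612) = -7079/35151 + 467*√134/6851964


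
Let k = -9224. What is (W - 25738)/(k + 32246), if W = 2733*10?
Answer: 796/11511 ≈ 0.069151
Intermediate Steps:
W = 27330
(W - 25738)/(k + 32246) = (27330 - 25738)/(-9224 + 32246) = 1592/23022 = 1592*(1/23022) = 796/11511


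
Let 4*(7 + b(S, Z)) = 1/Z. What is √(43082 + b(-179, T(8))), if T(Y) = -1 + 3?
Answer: 3*√76578/4 ≈ 207.55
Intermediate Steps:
T(Y) = 2
b(S, Z) = -7 + 1/(4*Z)
√(43082 + b(-179, T(8))) = √(43082 + (-7 + (¼)/2)) = √(43082 + (-7 + (¼)*(½))) = √(43082 + (-7 + ⅛)) = √(43082 - 55/8) = √(344601/8) = 3*√76578/4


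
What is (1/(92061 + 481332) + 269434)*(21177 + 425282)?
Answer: 68974151655527417/573393 ≈ 1.2029e+11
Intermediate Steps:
(1/(92061 + 481332) + 269434)*(21177 + 425282) = (1/573393 + 269434)*446459 = (154491569563/573393)*446459 = 68974151655527417/573393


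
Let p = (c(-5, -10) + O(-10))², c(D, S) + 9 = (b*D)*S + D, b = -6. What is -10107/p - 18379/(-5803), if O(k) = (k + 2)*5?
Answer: 249392427/80800972 ≈ 3.0865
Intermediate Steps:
c(D, S) = -9 + D - 6*D*S (c(D, S) = -9 + ((-6*D)*S + D) = -9 + (-6*D*S + D) = -9 + (D - 6*D*S) = -9 + D - 6*D*S)
O(k) = 10 + 5*k (O(k) = (2 + k)*5 = 10 + 5*k)
p = 125316 (p = ((-9 - 5 - 6*(-5)*(-10)) + (10 + 5*(-10)))² = ((-9 - 5 - 300) + (10 - 50))² = (-314 - 40)² = (-354)² = 125316)
-10107/p - 18379/(-5803) = -10107/125316 - 18379/(-5803) = -10107*1/125316 - 18379*(-1/5803) = -1123/13924 + 18379/5803 = 249392427/80800972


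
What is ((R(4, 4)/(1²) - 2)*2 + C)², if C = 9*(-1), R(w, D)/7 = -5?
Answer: 6889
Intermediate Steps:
R(w, D) = -35 (R(w, D) = 7*(-5) = -35)
C = -9
((R(4, 4)/(1²) - 2)*2 + C)² = ((-35/(1²) - 2)*2 - 9)² = ((-35/1 - 2)*2 - 9)² = ((-35*1 - 2)*2 - 9)² = ((-35 - 2)*2 - 9)² = (-37*2 - 9)² = (-74 - 9)² = (-83)² = 6889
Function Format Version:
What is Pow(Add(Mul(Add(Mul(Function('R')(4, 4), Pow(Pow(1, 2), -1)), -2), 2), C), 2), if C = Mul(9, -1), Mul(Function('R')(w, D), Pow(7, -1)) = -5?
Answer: 6889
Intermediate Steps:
Function('R')(w, D) = -35 (Function('R')(w, D) = Mul(7, -5) = -35)
C = -9
Pow(Add(Mul(Add(Mul(Function('R')(4, 4), Pow(Pow(1, 2), -1)), -2), 2), C), 2) = Pow(Add(Mul(Add(Mul(-35, Pow(Pow(1, 2), -1)), -2), 2), -9), 2) = Pow(Add(Mul(Add(Mul(-35, Pow(1, -1)), -2), 2), -9), 2) = Pow(Add(Mul(Add(Mul(-35, 1), -2), 2), -9), 2) = Pow(Add(Mul(Add(-35, -2), 2), -9), 2) = Pow(Add(Mul(-37, 2), -9), 2) = Pow(Add(-74, -9), 2) = Pow(-83, 2) = 6889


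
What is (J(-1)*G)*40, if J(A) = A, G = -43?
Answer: 1720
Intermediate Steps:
(J(-1)*G)*40 = -1*(-43)*40 = 43*40 = 1720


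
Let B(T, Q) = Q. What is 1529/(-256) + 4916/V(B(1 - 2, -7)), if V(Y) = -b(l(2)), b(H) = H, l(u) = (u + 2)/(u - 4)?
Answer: 627719/256 ≈ 2452.0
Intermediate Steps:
l(u) = (2 + u)/(-4 + u)
V(Y) = 2 (V(Y) = -(2 + 2)/(-4 + 2) = -4/(-2) = -(-1)*4/2 = -1*(-2) = 2)
1529/(-256) + 4916/V(B(1 - 2, -7)) = 1529/(-256) + 4916/2 = 1529*(-1/256) + 4916*(½) = -1529/256 + 2458 = 627719/256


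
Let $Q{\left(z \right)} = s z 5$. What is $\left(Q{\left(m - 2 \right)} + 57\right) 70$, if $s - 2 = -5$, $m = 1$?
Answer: $5040$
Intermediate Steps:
$s = -3$ ($s = 2 - 5 = -3$)
$Q{\left(z \right)} = - 15 z$ ($Q{\left(z \right)} = - 3 z 5 = - 15 z$)
$\left(Q{\left(m - 2 \right)} + 57\right) 70 = \left(- 15 \left(1 - 2\right) + 57\right) 70 = \left(\left(-15\right) \left(-1\right) + 57\right) 70 = \left(15 + 57\right) 70 = 72 \cdot 70 = 5040$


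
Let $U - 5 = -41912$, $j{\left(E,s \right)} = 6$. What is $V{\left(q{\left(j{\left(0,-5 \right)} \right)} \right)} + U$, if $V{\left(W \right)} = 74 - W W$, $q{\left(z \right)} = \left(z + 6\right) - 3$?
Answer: $-41914$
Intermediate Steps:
$U = -41907$ ($U = 5 - 41912 = -41907$)
$q{\left(z \right)} = 3 + z$ ($q{\left(z \right)} = \left(6 + z\right) - 3 = 3 + z$)
$V{\left(W \right)} = 74 - W^{2}$
$V{\left(q{\left(j{\left(0,-5 \right)} \right)} \right)} + U = \left(74 - \left(3 + 6\right)^{2}\right) - 41907 = \left(74 - 9^{2}\right) - 41907 = \left(74 - 81\right) - 41907 = -7 - 41907 = -41914$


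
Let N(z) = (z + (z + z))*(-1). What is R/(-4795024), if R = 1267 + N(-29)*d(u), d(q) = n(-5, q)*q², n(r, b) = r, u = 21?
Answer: 23821/599378 ≈ 0.039743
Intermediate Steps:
N(z) = -3*z (N(z) = (z + 2*z)*(-1) = (3*z)*(-1) = -3*z)
d(q) = -5*q²
R = -190568 (R = 1267 + (-3*(-29))*(-5*21²) = 1267 + 87*(-5*441) = 1267 + 87*(-2205) = 1267 - 191835 = -190568)
R/(-4795024) = -190568/(-4795024) = -190568*(-1/4795024) = 23821/599378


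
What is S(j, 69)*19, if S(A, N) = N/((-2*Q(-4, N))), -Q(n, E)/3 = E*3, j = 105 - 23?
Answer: 19/18 ≈ 1.0556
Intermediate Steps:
j = 82
Q(n, E) = -9*E (Q(n, E) = -3*E*3 = -9*E)
S(A, N) = 1/18 (S(A, N) = N/((-(-18)*N)) = N/((18*N)) = N*(1/(18*N)) = 1/18)
S(j, 69)*19 = (1/18)*19 = 19/18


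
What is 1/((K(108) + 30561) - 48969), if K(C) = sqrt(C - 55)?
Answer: -18408/338854411 - sqrt(53)/338854411 ≈ -5.4346e-5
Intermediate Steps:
K(C) = sqrt(-55 + C)
1/((K(108) + 30561) - 48969) = 1/((sqrt(-55 + 108) + 30561) - 48969) = 1/((sqrt(53) + 30561) - 48969) = 1/((30561 + sqrt(53)) - 48969) = 1/(-18408 + sqrt(53))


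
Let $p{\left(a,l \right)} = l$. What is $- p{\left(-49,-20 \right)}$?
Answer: $20$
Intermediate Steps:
$- p{\left(-49,-20 \right)} = \left(-1\right) \left(-20\right) = 20$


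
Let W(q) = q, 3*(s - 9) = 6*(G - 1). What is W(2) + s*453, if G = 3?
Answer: 5891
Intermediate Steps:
s = 13 (s = 9 + (6*(3 - 1))/3 = 9 + (6*2)/3 = 9 + (⅓)*12 = 9 + 4 = 13)
W(2) + s*453 = 2 + 13*453 = 2 + 5889 = 5891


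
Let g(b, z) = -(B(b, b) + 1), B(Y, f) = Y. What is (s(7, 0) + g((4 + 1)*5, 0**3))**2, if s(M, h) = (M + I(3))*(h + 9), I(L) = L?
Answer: 4096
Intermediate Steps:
s(M, h) = (3 + M)*(9 + h) (s(M, h) = (M + 3)*(h + 9) = (3 + M)*(9 + h))
g(b, z) = -1 - b (g(b, z) = -(b + 1) = -(1 + b) = -1 - b)
(s(7, 0) + g((4 + 1)*5, 0**3))**2 = ((27 + 3*0 + 9*7 + 7*0) + (-1 - (4 + 1)*5))**2 = ((27 + 0 + 63 + 0) + (-1 - 5*5))**2 = (90 + (-1 - 1*25))**2 = (90 + (-1 - 25))**2 = (90 - 26)**2 = 64**2 = 4096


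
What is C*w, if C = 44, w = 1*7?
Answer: 308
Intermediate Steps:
w = 7
C*w = 44*7 = 308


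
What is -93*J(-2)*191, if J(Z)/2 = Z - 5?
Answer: 248682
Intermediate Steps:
J(Z) = -10 + 2*Z (J(Z) = 2*(Z - 5) = 2*(-5 + Z) = -10 + 2*Z)
-93*J(-2)*191 = -93*(-10 + 2*(-2))*191 = -93*(-10 - 4)*191 = -93*(-14)*191 = 1302*191 = 248682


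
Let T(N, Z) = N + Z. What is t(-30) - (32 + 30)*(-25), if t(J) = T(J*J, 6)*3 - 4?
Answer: 4264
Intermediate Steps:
t(J) = 14 + 3*J**2 (t(J) = (J*J + 6)*3 - 4 = (J**2 + 6)*3 - 4 = (6 + J**2)*3 - 4 = (18 + 3*J**2) - 4 = 14 + 3*J**2)
t(-30) - (32 + 30)*(-25) = (14 + 3*(-30)**2) - (32 + 30)*(-25) = (14 + 3*900) - 62*(-25) = (14 + 2700) - 1*(-1550) = 2714 + 1550 = 4264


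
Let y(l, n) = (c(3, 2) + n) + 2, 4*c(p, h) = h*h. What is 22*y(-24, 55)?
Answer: 1276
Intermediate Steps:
c(p, h) = h**2/4 (c(p, h) = (h*h)/4 = h**2/4)
y(l, n) = 3 + n (y(l, n) = ((1/4)*2**2 + n) + 2 = ((1/4)*4 + n) + 2 = (1 + n) + 2 = 3 + n)
22*y(-24, 55) = 22*(3 + 55) = 22*58 = 1276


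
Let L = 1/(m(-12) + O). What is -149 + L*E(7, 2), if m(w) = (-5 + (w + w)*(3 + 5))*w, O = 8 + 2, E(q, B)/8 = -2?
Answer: -176871/1187 ≈ -149.01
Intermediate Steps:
E(q, B) = -16 (E(q, B) = 8*(-2) = -16)
O = 10
m(w) = w*(-5 + 16*w) (m(w) = (-5 + (2*w)*8)*w = (-5 + 16*w)*w = w*(-5 + 16*w))
L = 1/2374 (L = 1/(-12*(-5 + 16*(-12)) + 10) = 1/(-12*(-5 - 192) + 10) = 1/(-12*(-197) + 10) = 1/(2364 + 10) = 1/2374 ≈ 0.00042123)
-149 + L*E(7, 2) = -149 + (1/2374)*(-16) = -149 - 8/1187 = -176871/1187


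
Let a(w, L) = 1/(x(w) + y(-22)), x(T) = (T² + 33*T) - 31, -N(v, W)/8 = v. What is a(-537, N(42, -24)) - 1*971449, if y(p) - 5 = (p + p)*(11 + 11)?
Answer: -261955108645/269654 ≈ -9.7145e+5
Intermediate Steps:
N(v, W) = -8*v
x(T) = -31 + T² + 33*T
y(p) = 5 + 44*p (y(p) = 5 + (p + p)*(11 + 11) = 5 + (2*p)*22 = 5 + 44*p)
a(w, L) = 1/(-994 + w² + 33*w) (a(w, L) = 1/((-31 + w² + 33*w) + (5 + 44*(-22))) = 1/((-31 + w² + 33*w) + (5 - 968)) = 1/((-31 + w² + 33*w) - 963) = 1/(-994 + w² + 33*w))
a(-537, N(42, -24)) - 1*971449 = 1/(-994 + (-537)² + 33*(-537)) - 1*971449 = 1/(-994 + 288369 - 17721) - 971449 = 1/269654 - 971449 = -261955108645/269654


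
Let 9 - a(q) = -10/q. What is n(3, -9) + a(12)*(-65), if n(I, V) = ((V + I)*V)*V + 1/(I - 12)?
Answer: -20255/18 ≈ -1125.3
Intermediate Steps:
a(q) = 9 + 10/q (a(q) = 9 - (-10)/q = 9 + 10/q)
n(I, V) = 1/(-12 + I) + V²*(I + V) (n(I, V) = ((I + V)*V)*V + 1/(-12 + I) = (V*(I + V))*V + 1/(-12 + I) = V²*(I + V) + 1/(-12 + I) = 1/(-12 + I) + V²*(I + V))
n(3, -9) + a(12)*(-65) = (1 - 12*(-9)³ + 3*(-9)³ + 3²*(-9)² - 12*3*(-9)²)/(-12 + 3) + (9 + 10/12)*(-65) = (1 - 12*(-729) + 3*(-729) + 9*81 - 12*3*81)/(-9) + (9 + 10*(1/12))*(-65) = -(1 + 8748 - 2187 + 729 - 2916)/9 + (9 + ⅚)*(-65) = -⅑*4375 + (59/6)*(-65) = -4375/9 - 3835/6 = -20255/18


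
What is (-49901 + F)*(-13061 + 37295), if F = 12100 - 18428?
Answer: -1362653586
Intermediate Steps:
F = -6328
(-49901 + F)*(-13061 + 37295) = (-49901 - 6328)*(-13061 + 37295) = -56229*24234 = -1362653586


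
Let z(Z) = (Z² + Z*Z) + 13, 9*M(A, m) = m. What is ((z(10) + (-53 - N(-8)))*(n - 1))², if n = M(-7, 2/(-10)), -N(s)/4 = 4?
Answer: 65545216/2025 ≈ 32368.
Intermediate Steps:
N(s) = -16 (N(s) = -4*4 = -16)
M(A, m) = m/9
n = -1/45 (n = (2/(-10))/9 = (2*(-⅒))/9 = (⅑)*(-⅕) = -1/45 ≈ -0.022222)
z(Z) = 13 + 2*Z² (z(Z) = (Z² + Z²) + 13 = 2*Z² + 13 = 13 + 2*Z²)
((z(10) + (-53 - N(-8)))*(n - 1))² = (((13 + 2*10²) + (-53 - 1*(-16)))*(-1/45 - 1))² = (((13 + 2*100) + (-53 + 16))*(-46/45))² = (((13 + 200) - 37)*(-46/45))² = ((213 - 37)*(-46/45))² = (176*(-46/45))² = (-8096/45)² = 65545216/2025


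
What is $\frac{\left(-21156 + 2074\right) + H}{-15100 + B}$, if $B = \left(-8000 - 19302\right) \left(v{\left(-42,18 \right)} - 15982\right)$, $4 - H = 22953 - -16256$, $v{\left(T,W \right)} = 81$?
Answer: $- \frac{58287}{434114002} \approx -0.00013427$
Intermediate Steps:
$H = -39205$ ($H = 4 - \left(22953 - -16256\right) = 4 - \left(22953 + 16256\right) = 4 - 39209 = -39205$)
$B = 434129102$ ($B = \left(-8000 - 19302\right) \left(81 - 15982\right) = \left(-27302\right) \left(-15901\right) = 434129102$)
$\frac{\left(-21156 + 2074\right) + H}{-15100 + B} = \frac{\left(-21156 + 2074\right) - 39205}{-15100 + 434129102} = \frac{-19082 - 39205}{434114002} = \left(-58287\right) \frac{1}{434114002} = - \frac{58287}{434114002}$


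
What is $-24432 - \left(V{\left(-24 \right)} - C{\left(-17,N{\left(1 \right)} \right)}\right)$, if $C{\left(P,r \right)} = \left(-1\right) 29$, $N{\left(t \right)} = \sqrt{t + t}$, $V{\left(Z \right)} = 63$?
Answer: $-24524$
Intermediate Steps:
$N{\left(t \right)} = \sqrt{2} \sqrt{t}$ ($N{\left(t \right)} = \sqrt{2 t} = \sqrt{2} \sqrt{t}$)
$C{\left(P,r \right)} = -29$
$-24432 - \left(V{\left(-24 \right)} - C{\left(-17,N{\left(1 \right)} \right)}\right) = -24432 - \left(63 - -29\right) = -24432 - \left(63 + 29\right) = -24432 - 92 = -24524$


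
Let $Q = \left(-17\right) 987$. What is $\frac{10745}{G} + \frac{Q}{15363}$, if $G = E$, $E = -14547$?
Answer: $- \frac{45462172}{24831729} \approx -1.8308$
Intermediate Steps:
$Q = -16779$
$G = -14547$
$\frac{10745}{G} + \frac{Q}{15363} = \frac{10745}{-14547} - \frac{16779}{15363} = 10745 \left(- \frac{1}{14547}\right) - \frac{5593}{5121} = - \frac{10745}{14547} - \frac{5593}{5121} = - \frac{45462172}{24831729}$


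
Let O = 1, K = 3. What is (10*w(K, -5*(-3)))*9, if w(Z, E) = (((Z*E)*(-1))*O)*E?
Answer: -60750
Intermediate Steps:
w(Z, E) = -Z*E**2 (w(Z, E) = (((Z*E)*(-1))*1)*E = (((E*Z)*(-1))*1)*E = (-E*Z*1)*E = (-E*Z)*E = -Z*E**2)
(10*w(K, -5*(-3)))*9 = (10*(-1*3*(-5*(-3))**2))*9 = (10*(-1*3*15**2))*9 = (10*(-1*3*225))*9 = (10*(-675))*9 = -6750*9 = -60750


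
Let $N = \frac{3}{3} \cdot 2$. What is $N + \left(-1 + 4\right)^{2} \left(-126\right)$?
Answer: $-1132$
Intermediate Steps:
$N = 2$ ($N = 3 \cdot \frac{1}{3} \cdot 2 = 1 \cdot 2 = 2$)
$N + \left(-1 + 4\right)^{2} \left(-126\right) = 2 + \left(-1 + 4\right)^{2} \left(-126\right) = 2 + 3^{2} \left(-126\right) = 2 + 9 \left(-126\right) = 2 - 1134 = -1132$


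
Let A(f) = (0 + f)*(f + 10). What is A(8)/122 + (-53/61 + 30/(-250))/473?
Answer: 849892/721325 ≈ 1.1782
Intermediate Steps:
A(f) = f*(10 + f)
A(8)/122 + (-53/61 + 30/(-250))/473 = (8*(10 + 8))/122 + (-53/61 + 30/(-250))/473 = (8*18)*(1/122) + (-53*1/61 + 30*(-1/250))*(1/473) = 144*(1/122) + (-53/61 - 3/25)*(1/473) = 72/61 - 1508/1525*1/473 = 72/61 - 1508/721325 = 849892/721325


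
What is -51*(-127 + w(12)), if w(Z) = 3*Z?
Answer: 4641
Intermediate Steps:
-51*(-127 + w(12)) = -51*(-127 + 3*12) = -51*(-127 + 36) = -51*(-91) = 4641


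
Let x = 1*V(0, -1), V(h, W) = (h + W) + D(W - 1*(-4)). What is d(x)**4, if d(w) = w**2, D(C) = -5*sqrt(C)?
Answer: 43848976 + 18471040*sqrt(3) ≈ 7.5842e+7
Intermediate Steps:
V(h, W) = W + h - 5*sqrt(4 + W) (V(h, W) = (h + W) - 5*sqrt(W - 1*(-4)) = (W + h) - 5*sqrt(W + 4) = (W + h) - 5*sqrt(4 + W) = W + h - 5*sqrt(4 + W))
x = -1 - 5*sqrt(3) (x = 1*(-1 + 0 - 5*sqrt(4 - 1)) = 1*(-1 + 0 - 5*sqrt(3)) = 1*(-1 - 5*sqrt(3)) = -1 - 5*sqrt(3) ≈ -9.6602)
d(x)**4 = ((-1 - 5*sqrt(3))**2)**4 = (-1 - 5*sqrt(3))**8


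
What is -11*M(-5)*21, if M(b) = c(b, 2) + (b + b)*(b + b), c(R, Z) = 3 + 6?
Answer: -25179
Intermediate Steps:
c(R, Z) = 9
M(b) = 9 + 4*b**2 (M(b) = 9 + (b + b)*(b + b) = 9 + (2*b)*(2*b) = 9 + 4*b**2)
-11*M(-5)*21 = -11*(9 + 4*(-5)**2)*21 = -11*(9 + 4*25)*21 = -11*(9 + 100)*21 = -11*109*21 = -1199*21 = -25179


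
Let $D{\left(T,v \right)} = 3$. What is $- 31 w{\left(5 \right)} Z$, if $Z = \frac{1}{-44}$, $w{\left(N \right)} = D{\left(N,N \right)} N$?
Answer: $\frac{465}{44} \approx 10.568$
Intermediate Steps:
$w{\left(N \right)} = 3 N$
$Z = - \frac{1}{44} \approx -0.022727$
$- 31 w{\left(5 \right)} Z = - 31 \cdot 3 \cdot 5 \left(- \frac{1}{44}\right) = \left(-31\right) 15 \left(- \frac{1}{44}\right) = \left(-465\right) \left(- \frac{1}{44}\right) = \frac{465}{44}$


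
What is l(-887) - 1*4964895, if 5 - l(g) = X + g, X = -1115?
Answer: -4962888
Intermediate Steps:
l(g) = 1120 - g (l(g) = 5 - (-1115 + g) = 5 + (1115 - g) = 1120 - g)
l(-887) - 1*4964895 = (1120 - 1*(-887)) - 1*4964895 = (1120 + 887) - 4964895 = 2007 - 4964895 = -4962888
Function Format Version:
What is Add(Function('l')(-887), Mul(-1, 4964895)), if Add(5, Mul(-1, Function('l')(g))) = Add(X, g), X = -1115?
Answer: -4962888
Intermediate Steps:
Function('l')(g) = Add(1120, Mul(-1, g)) (Function('l')(g) = Add(5, Mul(-1, Add(-1115, g))) = Add(5, Add(1115, Mul(-1, g))) = Add(1120, Mul(-1, g)))
Add(Function('l')(-887), Mul(-1, 4964895)) = Add(Add(1120, Mul(-1, -887)), Mul(-1, 4964895)) = Add(Add(1120, 887), -4964895) = Add(2007, -4964895) = -4962888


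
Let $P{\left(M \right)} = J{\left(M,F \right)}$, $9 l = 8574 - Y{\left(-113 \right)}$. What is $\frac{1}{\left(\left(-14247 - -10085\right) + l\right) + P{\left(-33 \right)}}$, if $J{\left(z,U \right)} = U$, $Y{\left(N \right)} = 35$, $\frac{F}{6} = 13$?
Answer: $- \frac{9}{28217} \approx -0.00031896$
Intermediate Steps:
$F = 78$ ($F = 6 \cdot 13 = 78$)
$l = \frac{8539}{9}$ ($l = \frac{8574 - 35}{9} = \frac{1}{9} \cdot 8539 = \frac{8539}{9} \approx 948.78$)
$P{\left(M \right)} = 78$
$\frac{1}{\left(\left(-14247 - -10085\right) + l\right) + P{\left(-33 \right)}} = \frac{1}{\left(\left(-14247 - -10085\right) + \frac{8539}{9}\right) + 78} = \frac{1}{\left(\left(-14247 + 10085\right) + \frac{8539}{9}\right) + 78} = \frac{1}{\left(-4162 + \frac{8539}{9}\right) + 78} = \frac{1}{- \frac{28919}{9} + 78} = \frac{1}{- \frac{28217}{9}} = - \frac{9}{28217}$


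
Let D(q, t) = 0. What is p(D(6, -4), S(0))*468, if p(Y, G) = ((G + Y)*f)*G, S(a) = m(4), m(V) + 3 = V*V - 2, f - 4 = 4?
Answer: 453024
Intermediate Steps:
f = 8 (f = 4 + 4 = 8)
m(V) = -5 + V**2 (m(V) = -3 + (V*V - 2) = -3 + (V**2 - 2) = -3 + (-2 + V**2) = -5 + V**2)
S(a) = 11 (S(a) = -5 + 4**2 = -5 + 16 = 11)
p(Y, G) = G*(8*G + 8*Y) (p(Y, G) = ((G + Y)*8)*G = (8*G + 8*Y)*G = G*(8*G + 8*Y))
p(D(6, -4), S(0))*468 = (8*11*(11 + 0))*468 = (8*11*11)*468 = 968*468 = 453024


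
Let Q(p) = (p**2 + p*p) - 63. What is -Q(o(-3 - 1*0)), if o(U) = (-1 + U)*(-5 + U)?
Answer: -1985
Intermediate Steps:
Q(p) = -63 + 2*p**2 (Q(p) = (p**2 + p**2) - 63 = 2*p**2 - 63 = -63 + 2*p**2)
-Q(o(-3 - 1*0)) = -(-63 + 2*(5 + (-3 - 1*0)**2 - 6*(-3 - 1*0))**2) = -(-63 + 2*(5 + (-3 + 0)**2 - 6*(-3 + 0))**2) = -(-63 + 2*(5 + (-3)**2 - 6*(-3))**2) = -(-63 + 2*(5 + 9 + 18)**2) = -(-63 + 2*32**2) = -(-63 + 2*1024) = -(-63 + 2048) = -1*1985 = -1985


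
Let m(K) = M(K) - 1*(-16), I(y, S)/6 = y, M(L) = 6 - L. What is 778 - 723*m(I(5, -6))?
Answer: 6562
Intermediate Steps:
I(y, S) = 6*y
m(K) = 22 - K (m(K) = (6 - K) - 1*(-16) = (6 - K) + 16 = 22 - K)
778 - 723*m(I(5, -6)) = 778 - 723*(22 - 6*5) = 778 - 723*(22 - 1*30) = 778 - 723*(22 - 30) = 778 - 723*(-8) = 778 + 5784 = 6562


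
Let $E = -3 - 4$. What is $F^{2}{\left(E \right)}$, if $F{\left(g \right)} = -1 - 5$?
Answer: $36$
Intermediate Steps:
$E = -7$ ($E = -3 - 4 = -7$)
$F{\left(g \right)} = -6$
$F^{2}{\left(E \right)} = \left(-6\right)^{2} = 36$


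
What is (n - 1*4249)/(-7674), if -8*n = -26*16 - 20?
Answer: 8389/15348 ≈ 0.54659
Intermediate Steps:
n = 109/2 (n = -(-26*16 - 20)/8 = -(-416 - 20)/8 = -1/8*(-436) = 109/2 ≈ 54.500)
(n - 1*4249)/(-7674) = (109/2 - 1*4249)/(-7674) = (109/2 - 4249)*(-1/7674) = -8389/2*(-1/7674) = 8389/15348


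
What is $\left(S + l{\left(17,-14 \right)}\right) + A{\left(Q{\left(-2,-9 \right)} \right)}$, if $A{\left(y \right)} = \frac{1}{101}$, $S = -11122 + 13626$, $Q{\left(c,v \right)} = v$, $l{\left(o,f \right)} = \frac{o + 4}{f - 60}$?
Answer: $\frac{18712849}{7474} \approx 2503.7$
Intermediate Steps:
$l{\left(o,f \right)} = \frac{4 + o}{-60 + f}$
$S = 2504$
$A{\left(y \right)} = \frac{1}{101}$
$\left(S + l{\left(17,-14 \right)}\right) + A{\left(Q{\left(-2,-9 \right)} \right)} = \left(2504 + \frac{4 + 17}{-60 - 14}\right) + \frac{1}{101} = \left(2504 + \frac{1}{-74} \cdot 21\right) + \frac{1}{101} = \left(2504 - \frac{21}{74}\right) + \frac{1}{101} = \frac{185275}{74} + \frac{1}{101} = \frac{18712849}{7474}$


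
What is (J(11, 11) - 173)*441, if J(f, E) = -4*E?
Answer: -95697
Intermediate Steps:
(J(11, 11) - 173)*441 = (-4*11 - 173)*441 = (-44 - 173)*441 = -217*441 = -95697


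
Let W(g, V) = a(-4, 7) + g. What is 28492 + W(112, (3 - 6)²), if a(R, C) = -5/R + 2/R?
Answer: 114419/4 ≈ 28605.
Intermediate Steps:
a(R, C) = -3/R
W(g, V) = ¾ + g (W(g, V) = -3/(-4) + g = -3*(-¼) + g = ¾ + g)
28492 + W(112, (3 - 6)²) = 28492 + (¾ + 112) = 28492 + 451/4 = 114419/4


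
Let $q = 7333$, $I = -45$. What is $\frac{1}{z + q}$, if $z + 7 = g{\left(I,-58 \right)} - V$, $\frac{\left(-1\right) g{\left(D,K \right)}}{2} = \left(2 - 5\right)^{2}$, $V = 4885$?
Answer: $\frac{1}{2423} \approx 0.00041271$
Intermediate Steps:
$g{\left(D,K \right)} = -18$ ($g{\left(D,K \right)} = - 2 \left(2 - 5\right)^{2} = - 2 \left(-3\right)^{2} = \left(-2\right) 9 = -18$)
$z = -4910$ ($z = -7 - 4903 = -4910$)
$\frac{1}{z + q} = \frac{1}{-4910 + 7333} = \frac{1}{2423}$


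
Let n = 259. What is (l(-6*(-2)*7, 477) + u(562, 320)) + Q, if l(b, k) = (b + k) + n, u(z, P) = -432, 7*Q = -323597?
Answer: -320881/7 ≈ -45840.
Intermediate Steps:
Q = -323597/7 (Q = (⅐)*(-323597) = -323597/7 ≈ -46228.)
l(b, k) = 259 + b + k (l(b, k) = (b + k) + 259 = 259 + b + k)
(l(-6*(-2)*7, 477) + u(562, 320)) + Q = ((259 - 6*(-2)*7 + 477) - 432) - 323597/7 = ((259 + 12*7 + 477) - 432) - 323597/7 = ((259 + 84 + 477) - 432) - 323597/7 = (820 - 432) - 323597/7 = 388 - 323597/7 = -320881/7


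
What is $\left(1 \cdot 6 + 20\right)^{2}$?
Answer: $676$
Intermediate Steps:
$\left(1 \cdot 6 + 20\right)^{2} = \left(6 + 20\right)^{2} = 26^{2} = 676$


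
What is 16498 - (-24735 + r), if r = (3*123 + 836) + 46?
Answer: 39982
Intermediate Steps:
r = 1251 (r = (369 + 836) + 46 = 1205 + 46 = 1251)
16498 - (-24735 + r) = 16498 - (-24735 + 1251) = 16498 - 1*(-23484) = 16498 + 23484 = 39982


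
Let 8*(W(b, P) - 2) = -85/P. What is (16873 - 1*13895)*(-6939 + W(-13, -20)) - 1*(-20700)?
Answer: -330177663/16 ≈ -2.0636e+7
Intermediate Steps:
W(b, P) = 2 - 85/(8*P) (W(b, P) = 2 + (-85/P)/8 = 2 - 85/(8*P))
(16873 - 1*13895)*(-6939 + W(-13, -20)) - 1*(-20700) = (16873 - 1*13895)*(-6939 + (2 - 85/8/(-20))) - 1*(-20700) = (16873 - 13895)*(-6939 + (2 - 85/8*(-1/20))) + 20700 = 2978*(-6939 + (2 + 17/32)) + 20700 = 2978*(-6939 + 81/32) + 20700 = 2978*(-221967/32) + 20700 = -330508863/16 + 20700 = -330177663/16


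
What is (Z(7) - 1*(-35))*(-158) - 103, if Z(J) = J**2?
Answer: -13375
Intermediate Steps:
(Z(7) - 1*(-35))*(-158) - 103 = (7**2 - 1*(-35))*(-158) - 103 = (49 + 35)*(-158) - 103 = 84*(-158) - 103 = -13272 - 103 = -13375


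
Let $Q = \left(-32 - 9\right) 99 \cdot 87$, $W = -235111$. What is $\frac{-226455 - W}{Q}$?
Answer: $- \frac{8656}{353133} \approx -0.024512$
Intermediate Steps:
$Q = -353133$ ($Q = \left(-32 - 9\right) 99 \cdot 87 = \left(-41\right) 99 \cdot 87 = \left(-4059\right) 87 = -353133$)
$\frac{-226455 - W}{Q} = \frac{-226455 - -235111}{-353133} = \left(-226455 + 235111\right) \left(- \frac{1}{353133}\right) = 8656 \left(- \frac{1}{353133}\right) = - \frac{8656}{353133}$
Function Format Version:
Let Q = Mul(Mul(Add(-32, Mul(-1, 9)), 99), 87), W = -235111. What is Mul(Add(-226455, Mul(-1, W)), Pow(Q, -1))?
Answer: Rational(-8656, 353133) ≈ -0.024512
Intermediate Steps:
Q = -353133 (Q = Mul(Mul(Add(-32, -9), 99), 87) = Mul(Mul(-41, 99), 87) = Mul(-4059, 87) = -353133)
Mul(Add(-226455, Mul(-1, W)), Pow(Q, -1)) = Mul(Add(-226455, Mul(-1, -235111)), Pow(-353133, -1)) = Mul(Add(-226455, 235111), Rational(-1, 353133)) = Mul(8656, Rational(-1, 353133)) = Rational(-8656, 353133)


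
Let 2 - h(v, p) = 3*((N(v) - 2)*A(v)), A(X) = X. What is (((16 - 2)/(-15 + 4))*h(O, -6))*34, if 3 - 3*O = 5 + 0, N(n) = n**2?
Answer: 4760/99 ≈ 48.081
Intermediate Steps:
O = -2/3 (O = 1 - (5 + 0)/3 = 1 - 1/3*5 = 1 - 5/3 = -2/3 ≈ -0.66667)
h(v, p) = 2 - 3*v*(-2 + v**2) (h(v, p) = 2 - 3*(v**2 - 2)*v = 2 - 3*(-2 + v**2)*v = 2 - 3*v*(-2 + v**2))
(((16 - 2)/(-15 + 4))*h(O, -6))*34 = (((16 - 2)/(-15 + 4))*(2 - 3*(-2/3)**3 + 6*(-2/3)))*34 = ((14/(-11))*(2 - 3*(-8/27) - 4))*34 = ((14*(-1/11))*(2 + 8/9 - 4))*34 = -14/11*(-10/9)*34 = (140/99)*34 = 4760/99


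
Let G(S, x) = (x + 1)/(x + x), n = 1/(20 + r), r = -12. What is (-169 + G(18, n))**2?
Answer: 108241/4 ≈ 27060.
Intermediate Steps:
n = 1/8 (n = 1/(20 - 12) = 1/8 ≈ 0.12500)
G(S, x) = (1 + x)/(2*x) (G(S, x) = (1 + x)/((2*x)) = (1 + x)*(1/(2*x)) = (1 + x)/(2*x))
(-169 + G(18, n))**2 = (-169 + (1 + 1/8)/(2*(1/8)))**2 = (-169 + (1/2)*8*(9/8))**2 = (-169 + 9/2)**2 = (-329/2)**2 = 108241/4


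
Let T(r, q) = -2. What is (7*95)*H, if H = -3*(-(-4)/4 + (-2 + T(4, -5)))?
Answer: 5985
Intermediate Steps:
H = 9 (H = -3*(-(-4)/4 + (-2 - 2)) = -3*(-(-4)/4 - 4) = -3*(-4*(-¼) - 4) = -3*(1 - 4) = -3*(-3) = 9)
(7*95)*H = (7*95)*9 = 665*9 = 5985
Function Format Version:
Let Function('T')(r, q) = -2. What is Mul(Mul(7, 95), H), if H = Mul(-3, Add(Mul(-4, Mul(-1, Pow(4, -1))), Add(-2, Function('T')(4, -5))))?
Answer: 5985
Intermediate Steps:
H = 9 (H = Mul(-3, Add(Mul(-4, Mul(-1, Pow(4, -1))), Add(-2, -2))) = Mul(-3, Add(Mul(-4, Mul(-1, Rational(1, 4))), -4)) = Mul(-3, Add(Mul(-4, Rational(-1, 4)), -4)) = Mul(-3, Add(1, -4)) = Mul(-3, -3) = 9)
Mul(Mul(7, 95), H) = Mul(Mul(7, 95), 9) = Mul(665, 9) = 5985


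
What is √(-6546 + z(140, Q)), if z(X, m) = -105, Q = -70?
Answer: 3*I*√739 ≈ 81.554*I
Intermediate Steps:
√(-6546 + z(140, Q)) = √(-6546 - 105) = √(-6651) = 3*I*√739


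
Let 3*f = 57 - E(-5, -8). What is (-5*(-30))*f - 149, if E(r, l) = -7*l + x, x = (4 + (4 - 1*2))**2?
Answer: -1899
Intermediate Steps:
x = 36 (x = (4 + (4 - 2))**2 = (4 + 2)**2 = 6**2 = 36)
E(r, l) = 36 - 7*l (E(r, l) = -7*l + 36 = 36 - 7*l)
f = -35/3 (f = (57 - (36 - 7*(-8)))/3 = (57 - (36 + 56))/3 = (57 - 1*92)/3 = (57 - 92)/3 = (1/3)*(-35) = -35/3 ≈ -11.667)
(-5*(-30))*f - 149 = -5*(-30)*(-35/3) - 149 = 150*(-35/3) - 149 = -1750 - 149 = -1899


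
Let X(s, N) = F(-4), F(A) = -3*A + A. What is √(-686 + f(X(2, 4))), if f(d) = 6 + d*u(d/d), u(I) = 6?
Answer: 2*I*√158 ≈ 25.14*I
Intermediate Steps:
F(A) = -2*A
X(s, N) = 8 (X(s, N) = -2*(-4) = 8)
f(d) = 6 + 6*d (f(d) = 6 + d*6 = 6 + 6*d)
√(-686 + f(X(2, 4))) = √(-686 + (6 + 6*8)) = √(-686 + (6 + 48)) = √(-686 + 54) = √(-632) = 2*I*√158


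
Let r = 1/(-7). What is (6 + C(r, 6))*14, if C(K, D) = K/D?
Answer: 251/3 ≈ 83.667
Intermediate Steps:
r = -⅐ ≈ -0.14286
(6 + C(r, 6))*14 = (6 - ⅐/6)*14 = (6 - ⅐*⅙)*14 = (6 - 1/42)*14 = (251/42)*14 = 251/3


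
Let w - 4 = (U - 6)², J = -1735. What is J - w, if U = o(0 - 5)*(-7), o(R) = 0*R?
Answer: -1775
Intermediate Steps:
o(R) = 0
U = 0 (U = 0*(-7) = 0)
w = 40 (w = 4 + (0 - 6)² = 4 + (-6)² = 4 + 36 = 40)
J - w = -1735 - 1*40 = -1735 - 40 = -1775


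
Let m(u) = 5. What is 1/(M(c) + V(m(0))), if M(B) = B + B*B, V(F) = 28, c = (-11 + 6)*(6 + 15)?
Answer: 1/10948 ≈ 9.1341e-5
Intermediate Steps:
c = -105 (c = -5*21 = -105)
M(B) = B + B**2
1/(M(c) + V(m(0))) = 1/(-105*(1 - 105) + 28) = 1/(-105*(-104) + 28) = 1/(10920 + 28) = 1/10948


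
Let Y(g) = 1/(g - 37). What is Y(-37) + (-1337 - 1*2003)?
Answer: -247161/74 ≈ -3340.0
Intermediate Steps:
Y(g) = 1/(-37 + g)
Y(-37) + (-1337 - 1*2003) = 1/(-37 - 37) + (-1337 - 1*2003) = 1/(-74) + (-1337 - 2003) = -1/74 - 3340 = -247161/74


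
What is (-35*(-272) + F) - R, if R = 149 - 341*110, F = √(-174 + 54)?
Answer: 46881 + 2*I*√30 ≈ 46881.0 + 10.954*I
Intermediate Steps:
F = 2*I*√30 (F = √(-120) = 2*I*√30 ≈ 10.954*I)
R = -37361 (R = 149 - 37510 = -37361)
(-35*(-272) + F) - R = (-35*(-272) + 2*I*√30) - 1*(-37361) = (9520 + 2*I*√30) + 37361 = 46881 + 2*I*√30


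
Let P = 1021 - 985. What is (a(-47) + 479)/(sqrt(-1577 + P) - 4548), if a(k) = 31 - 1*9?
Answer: -2278548/20685845 - 501*I*sqrt(1541)/20685845 ≈ -0.11015 - 0.00095075*I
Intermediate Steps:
P = 36
a(k) = 22 (a(k) = 31 - 9 = 22)
(a(-47) + 479)/(sqrt(-1577 + P) - 4548) = (22 + 479)/(sqrt(-1577 + 36) - 4548) = 501/(sqrt(-1541) - 4548) = 501/(I*sqrt(1541) - 4548) = 501/(-4548 + I*sqrt(1541))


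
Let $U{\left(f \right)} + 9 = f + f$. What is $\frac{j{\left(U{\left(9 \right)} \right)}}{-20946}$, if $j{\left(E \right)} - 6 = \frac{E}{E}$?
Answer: $- \frac{7}{20946} \approx -0.00033419$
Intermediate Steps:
$U{\left(f \right)} = -9 + 2 f$ ($U{\left(f \right)} = -9 + \left(f + f\right) = -9 + 2 f$)
$j{\left(E \right)} = 7$ ($j{\left(E \right)} = 6 + \frac{E}{E} = 6 + 1 = 7$)
$\frac{j{\left(U{\left(9 \right)} \right)}}{-20946} = \frac{7}{-20946} = 7 \left(- \frac{1}{20946}\right) = - \frac{7}{20946}$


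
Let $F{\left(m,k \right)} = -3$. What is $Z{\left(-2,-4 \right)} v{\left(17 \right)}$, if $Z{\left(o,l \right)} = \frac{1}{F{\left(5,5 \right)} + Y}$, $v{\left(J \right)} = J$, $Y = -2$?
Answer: $- \frac{17}{5} \approx -3.4$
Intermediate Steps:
$Z{\left(o,l \right)} = - \frac{1}{5}$ ($Z{\left(o,l \right)} = \frac{1}{-3 - 2} = \frac{1}{-5} = - \frac{1}{5}$)
$Z{\left(-2,-4 \right)} v{\left(17 \right)} = \left(- \frac{1}{5}\right) 17 = - \frac{17}{5}$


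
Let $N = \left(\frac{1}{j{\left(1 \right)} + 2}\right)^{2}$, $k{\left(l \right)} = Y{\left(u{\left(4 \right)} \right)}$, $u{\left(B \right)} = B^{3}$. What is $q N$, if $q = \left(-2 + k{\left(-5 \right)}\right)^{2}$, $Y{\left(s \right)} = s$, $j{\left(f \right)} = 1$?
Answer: $\frac{3844}{9} \approx 427.11$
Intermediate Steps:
$k{\left(l \right)} = 64$ ($k{\left(l \right)} = 4^{3} = 64$)
$q = 3844$ ($q = \left(-2 + 64\right)^{2} = 62^{2} = 3844$)
$N = \frac{1}{9}$ ($N = \left(\frac{1}{1 + 2}\right)^{2} = \left(\frac{1}{3}\right)^{2} = \frac{1}{9} \approx 0.11111$)
$q N = 3844 \cdot \frac{1}{9} = \frac{3844}{9}$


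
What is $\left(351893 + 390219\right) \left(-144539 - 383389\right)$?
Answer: $-391781703936$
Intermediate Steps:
$\left(351893 + 390219\right) \left(-144539 - 383389\right) = 742112 \left(-527928\right) = -391781703936$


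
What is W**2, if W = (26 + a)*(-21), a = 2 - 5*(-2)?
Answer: 636804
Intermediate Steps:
a = 12 (a = 2 + 10 = 12)
W = -798 (W = (26 + 12)*(-21) = 38*(-21) = -798)
W**2 = (-798)**2 = 636804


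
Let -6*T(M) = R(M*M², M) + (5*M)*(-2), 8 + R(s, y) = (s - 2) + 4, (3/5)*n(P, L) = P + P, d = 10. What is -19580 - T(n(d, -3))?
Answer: -1090561/81 ≈ -13464.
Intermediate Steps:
n(P, L) = 10*P/3 (n(P, L) = 5*(P + P)/3 = 5*(2*P)/3 = 10*P/3)
R(s, y) = -6 + s (R(s, y) = -8 + ((s - 2) + 4) = -8 + ((-2 + s) + 4) = -8 + (2 + s) = -6 + s)
T(M) = 1 - M³/6 + 5*M/3 (T(M) = -((-6 + M*M²) + (5*M)*(-2))/6 = -((-6 + M³) - 10*M)/6 = -(-6 + M³ - 10*M)/6 = 1 - M³/6 + 5*M/3)
-19580 - T(n(d, -3)) = -19580 - (1 - ((10/3)*10)³/6 + 5*((10/3)*10)/3) = -19580 - (1 - (100/3)³/6 + (5/3)*(100/3)) = -19580 - (1 - ⅙*1000000/27 + 500/9) = -19580 - (1 - 500000/81 + 500/9) = -19580 - 1*(-495419/81) = -19580 + 495419/81 = -1090561/81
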